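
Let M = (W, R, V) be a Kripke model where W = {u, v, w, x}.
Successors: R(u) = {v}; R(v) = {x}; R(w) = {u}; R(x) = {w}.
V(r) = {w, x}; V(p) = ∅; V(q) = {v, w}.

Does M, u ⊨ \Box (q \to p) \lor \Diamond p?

No

At u: \Box (q \to p) is false, \Diamond p is false, so \Box (q \to p) \lor \Diamond p is false.
  At u: \Box (q \to p) requires q \to p at every successor {v}.
    q \to p fails at v, so \Box (q \to p) is false at u.
  At u: \Diamond p requires p at some successor in {v}.
    At v: p is false.
  So \Diamond p is false at u.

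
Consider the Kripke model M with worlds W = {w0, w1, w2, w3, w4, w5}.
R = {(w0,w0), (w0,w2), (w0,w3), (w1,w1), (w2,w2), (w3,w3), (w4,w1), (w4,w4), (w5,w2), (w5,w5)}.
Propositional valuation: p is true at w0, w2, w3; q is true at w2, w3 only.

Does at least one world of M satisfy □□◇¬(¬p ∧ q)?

Yes

Recall that □ψ holds at a world iff ψ holds at every accessible world, and ◇ψ holds iff ψ holds at some accessible world.
Let φ = □□◇¬(¬p ∧ q). Evaluate φ at each world:
  w0 (successors {w0, w2, w3}): φ is true.
  w1 (successors {w1}): φ is true.
  w2 (successors {w2}): φ is true.
  w3 (successors {w3}): φ is true.
  w4 (successors {w1, w4}): φ is true.
  w5 (successors {w2, w5}): φ is true.
Detail at w0 (witness):
  At w0: □□◇¬(¬p ∧ q) requires □◇¬(¬p ∧ q) at every successor {w0, w2, w3}.
      At w0: □◇¬(¬p ∧ q) requires ◇¬(¬p ∧ q) at every successor {w0, w2, w3}.
        At w0: ◇¬(¬p ∧ q) is true.
        At w2: ◇¬(¬p ∧ q) is true.
        At w3: ◇¬(¬p ∧ q) is true.
      So □◇¬(¬p ∧ q) is true at w0.
      At w2: □◇¬(¬p ∧ q) requires ◇¬(¬p ∧ q) at every successor {w2}.
        At w2: ◇¬(¬p ∧ q) is true.
      So □◇¬(¬p ∧ q) is true at w2.
      At w3: □◇¬(¬p ∧ q) requires ◇¬(¬p ∧ q) at every successor {w3}.
        At w3: ◇¬(¬p ∧ q) is true.
      So □◇¬(¬p ∧ q) is true at w3.
  So □□◇¬(¬p ∧ q) is true at w0.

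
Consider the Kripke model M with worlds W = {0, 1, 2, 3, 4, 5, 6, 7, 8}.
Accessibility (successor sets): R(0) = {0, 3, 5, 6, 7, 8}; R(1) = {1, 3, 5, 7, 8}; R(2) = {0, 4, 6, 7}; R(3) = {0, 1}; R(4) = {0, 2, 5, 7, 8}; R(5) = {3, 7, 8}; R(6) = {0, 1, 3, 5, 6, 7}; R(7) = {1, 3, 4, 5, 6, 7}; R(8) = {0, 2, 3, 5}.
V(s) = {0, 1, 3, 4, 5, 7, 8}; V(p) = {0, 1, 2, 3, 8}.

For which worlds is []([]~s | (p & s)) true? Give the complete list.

Recall that []ψ holds at a world iff ψ holds at every accessible world, and <>ψ holds iff ψ holds at some accessible world.
Let φ = []([]~s | (p & s)). Evaluate φ at each world:
  0 (successors {0, 3, 5, 6, 7, 8}): φ is false.
  1 (successors {1, 3, 5, 7, 8}): φ is false.
  2 (successors {0, 4, 6, 7}): φ is false.
  3 (successors {0, 1}): φ is true.
  4 (successors {0, 2, 5, 7, 8}): φ is false.
  5 (successors {3, 7, 8}): φ is false.
  6 (successors {0, 1, 3, 5, 6, 7}): φ is false.
  7 (successors {1, 3, 4, 5, 6, 7}): φ is false.
  8 (successors {0, 2, 3, 5}): φ is false.
For instance, at 1:
  At 1: []([]~s | (p & s)) requires []~s | (p & s) at every successor {1, 3, 5, 7, 8}.
    []~s | (p & s) fails at 5, so []([]~s | (p & s)) is false at 1.
      At 5: []~s is false, p & s is false, so []~s | (p & s) is false.
Satisfying worlds: {3}

3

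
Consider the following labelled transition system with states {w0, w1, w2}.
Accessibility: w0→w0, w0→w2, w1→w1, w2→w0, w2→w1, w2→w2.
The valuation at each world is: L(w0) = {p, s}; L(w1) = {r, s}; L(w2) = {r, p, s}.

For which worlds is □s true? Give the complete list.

w0, w1, w2

Let φ = □s. Evaluate φ at each world:
  w0 (successors {w0, w2}): φ is true.
  w1 (successors {w1}): φ is true.
  w2 (successors {w0, w1, w2}): φ is true.
For instance, at w1:
  At w1: □s requires s at every successor {w1}.
    At w1: s is true.
  So □s is true at w1.
Satisfying worlds: {w0, w1, w2}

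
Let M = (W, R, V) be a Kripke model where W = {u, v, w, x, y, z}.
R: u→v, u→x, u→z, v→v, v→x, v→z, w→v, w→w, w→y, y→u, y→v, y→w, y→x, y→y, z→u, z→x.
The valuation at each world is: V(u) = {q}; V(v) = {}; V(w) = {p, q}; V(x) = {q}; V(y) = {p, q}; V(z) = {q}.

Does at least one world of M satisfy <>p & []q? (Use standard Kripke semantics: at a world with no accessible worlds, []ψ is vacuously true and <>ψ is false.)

Let φ = <>p & []q. Evaluate φ at each world:
  u (successors {v, x, z}): φ is false.
  v (successors {v, x, z}): φ is false.
  w (successors {v, w, y}): φ is false.
  x (successors ∅): φ is false.
  y (successors {u, v, w, x, y}): φ is false.
  z (successors {u, x}): φ is false.
For instance, at y:
  At y: <>p is true, []q is false, so <>p & []q is false.
    At y: <>p requires p at some successor in {u, v, w, x, y}.
      p holds at w, so <>p is true at y.
    At y: []q requires q at every successor {u, v, w, x, y}.
      q fails at v, so []q is false at y.

No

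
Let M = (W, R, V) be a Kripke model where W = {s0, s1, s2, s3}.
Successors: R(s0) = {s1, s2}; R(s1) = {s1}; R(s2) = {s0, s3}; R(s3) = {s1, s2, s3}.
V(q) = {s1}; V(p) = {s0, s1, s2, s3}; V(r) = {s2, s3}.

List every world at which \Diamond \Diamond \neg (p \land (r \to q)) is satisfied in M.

Let φ = \Diamond \Diamond \neg (p \land (r \to q)). Evaluate φ at each world:
  s0 (successors {s1, s2}): φ is true.
  s1 (successors {s1}): φ is false.
  s2 (successors {s0, s3}): φ is true.
  s3 (successors {s1, s2, s3}): φ is true.
For instance, at s0:
  At s0: \Diamond \Diamond \neg (p \land (r \to q)) requires \Diamond \neg (p \land (r \to q)) at some successor in {s1, s2}.
    \Diamond \neg (p \land (r \to q)) holds at s2, so \Diamond \Diamond \neg (p \land (r \to q)) is true at s0.
      At s2: \Diamond \neg (p \land (r \to q)) requires \neg (p \land (r \to q)) at some successor in {s0, s3}.
        \neg (p \land (r \to q)) holds at s3, so \Diamond \neg (p \land (r \to q)) is true at s2.
Satisfying worlds: {s0, s2, s3}

s0, s2, s3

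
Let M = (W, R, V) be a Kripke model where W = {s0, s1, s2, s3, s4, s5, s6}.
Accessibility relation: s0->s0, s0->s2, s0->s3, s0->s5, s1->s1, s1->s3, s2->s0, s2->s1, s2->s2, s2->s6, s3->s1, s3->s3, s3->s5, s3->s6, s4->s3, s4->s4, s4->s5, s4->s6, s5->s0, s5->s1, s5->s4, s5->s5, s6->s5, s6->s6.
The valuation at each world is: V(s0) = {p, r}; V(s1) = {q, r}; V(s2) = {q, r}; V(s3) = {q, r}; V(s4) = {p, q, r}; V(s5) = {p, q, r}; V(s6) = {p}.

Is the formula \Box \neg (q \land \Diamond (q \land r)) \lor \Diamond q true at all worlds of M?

Yes

Let φ = \Box \neg (q \land \Diamond (q \land r)) \lor \Diamond q. Evaluate φ at each world:
  s0 (successors {s0, s2, s3, s5}): φ is true.
  s1 (successors {s1, s3}): φ is true.
  s2 (successors {s0, s1, s2, s6}): φ is true.
  s3 (successors {s1, s3, s5, s6}): φ is true.
  s4 (successors {s3, s4, s5, s6}): φ is true.
  s5 (successors {s0, s1, s4, s5}): φ is true.
  s6 (successors {s5, s6}): φ is true.
For instance, at s1:
  At s1: \Box \neg (q \land \Diamond (q \land r)) is false, \Diamond q is true, so \Box \neg (q \land \Diamond (q \land r)) \lor \Diamond q is true.
    At s1: \Box \neg (q \land \Diamond (q \land r)) requires \neg (q \land \Diamond (q \land r)) at every successor {s1, s3}.
      \neg (q \land \Diamond (q \land r)) fails at s1, so \Box \neg (q \land \Diamond (q \land r)) is false at s1.
    At s1: \Diamond q requires q at some successor in {s1, s3}.
      q holds at s1, so \Diamond q is true at s1.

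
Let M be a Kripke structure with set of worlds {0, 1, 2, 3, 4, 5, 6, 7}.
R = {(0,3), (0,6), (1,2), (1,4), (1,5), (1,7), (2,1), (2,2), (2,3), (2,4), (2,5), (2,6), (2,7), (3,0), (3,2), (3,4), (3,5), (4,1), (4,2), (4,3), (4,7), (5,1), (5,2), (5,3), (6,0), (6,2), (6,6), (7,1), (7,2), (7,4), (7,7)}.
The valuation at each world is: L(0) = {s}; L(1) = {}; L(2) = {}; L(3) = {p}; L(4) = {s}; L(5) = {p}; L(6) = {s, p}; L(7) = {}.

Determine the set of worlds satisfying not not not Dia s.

4, 5

Recall that Dia ψ holds at a world iff ψ holds at some accessible world.
Let φ = not not not Dia s. Evaluate φ at each world:
  0 (successors {3, 6}): φ is false.
  1 (successors {2, 4, 5, 7}): φ is false.
  2 (successors {1, 2, 3, 4, 5, 6, 7}): φ is false.
  3 (successors {0, 2, 4, 5}): φ is false.
  4 (successors {1, 2, 3, 7}): φ is true.
  5 (successors {1, 2, 3}): φ is true.
  6 (successors {0, 2, 6}): φ is false.
  7 (successors {1, 2, 4, 7}): φ is false.
For instance, at 0:
  At 0: not not Dia s is true, so not not not Dia s is false.
    At 0: not Dia s is false, so not not Dia s is true.
      At 0: Dia s is true, so not Dia s is false.
Satisfying worlds: {4, 5}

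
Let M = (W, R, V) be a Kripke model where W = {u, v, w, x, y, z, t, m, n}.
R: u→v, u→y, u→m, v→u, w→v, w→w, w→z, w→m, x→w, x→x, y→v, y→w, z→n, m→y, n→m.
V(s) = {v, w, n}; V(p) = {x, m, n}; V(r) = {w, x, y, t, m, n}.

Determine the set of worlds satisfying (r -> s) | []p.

u, v, w, z, t, n

Let φ = (r -> s) | []p. Evaluate φ at each world:
  u (successors {v, y, m}): φ is true.
  v (successors {u}): φ is true.
  w (successors {v, w, z, m}): φ is true.
  x (successors {w, x}): φ is false.
  y (successors {v, w}): φ is false.
  z (successors {n}): φ is true.
  t (successors ∅): φ is true.
  m (successors {y}): φ is false.
  n (successors {m}): φ is true.
For instance, at v:
  At v: r -> s is true, []p is false, so (r -> s) | []p is true.
    At v: []p requires p at every successor {u}.
      p fails at u, so []p is false at v.
Satisfying worlds: {u, v, w, z, t, n}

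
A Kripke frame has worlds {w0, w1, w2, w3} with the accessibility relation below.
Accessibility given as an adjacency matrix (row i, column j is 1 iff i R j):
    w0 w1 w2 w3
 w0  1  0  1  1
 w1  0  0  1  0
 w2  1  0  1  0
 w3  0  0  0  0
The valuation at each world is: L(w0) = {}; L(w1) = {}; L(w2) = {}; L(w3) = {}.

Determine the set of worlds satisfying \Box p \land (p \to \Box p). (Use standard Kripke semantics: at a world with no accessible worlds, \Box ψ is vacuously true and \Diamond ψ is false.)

Let φ = \Box p \land (p \to \Box p). Evaluate φ at each world:
  w0 (successors {w0, w2, w3}): φ is false.
  w1 (successors {w2}): φ is false.
  w2 (successors {w0, w2}): φ is false.
  w3 (successors ∅): φ is true.
For instance, at w0:
  At w0: \Box p is false, p \to \Box p is true, so \Box p \land (p \to \Box p) is false.
    At w0: \Box p requires p at every successor {w0, w2, w3}.
      p fails at w0, so \Box p is false at w0.
    At w0: p is false, \Box p is false, so p \to \Box p is true.
      At w0: \Box p requires p at every successor {w0, w2, w3}.
        p fails at w0, so \Box p is false at w0.
Satisfying worlds: {w3}

w3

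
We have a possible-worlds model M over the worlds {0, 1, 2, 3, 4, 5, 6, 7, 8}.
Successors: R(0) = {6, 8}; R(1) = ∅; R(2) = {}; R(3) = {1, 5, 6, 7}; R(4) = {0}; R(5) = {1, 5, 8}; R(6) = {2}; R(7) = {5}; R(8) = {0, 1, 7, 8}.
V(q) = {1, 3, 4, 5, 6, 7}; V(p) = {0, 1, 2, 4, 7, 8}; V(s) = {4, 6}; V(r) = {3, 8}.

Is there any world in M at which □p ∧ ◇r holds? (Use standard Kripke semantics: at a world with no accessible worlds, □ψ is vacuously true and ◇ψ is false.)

Let φ = □p ∧ ◇r. Evaluate φ at each world:
  0 (successors {6, 8}): φ is false.
  1 (successors ∅): φ is false.
  2 (successors ∅): φ is false.
  3 (successors {1, 5, 6, 7}): φ is false.
  4 (successors {0}): φ is false.
  5 (successors {1, 5, 8}): φ is false.
  6 (successors {2}): φ is false.
  7 (successors {5}): φ is false.
  8 (successors {0, 1, 7, 8}): φ is true.
Detail at 8 (witness):
  At 8: □p is true, ◇r is true, so □p ∧ ◇r is true.
    At 8: □p requires p at every successor {0, 1, 7, 8}.
      At 0: p is true.
      At 1: p is true.
      At 7: p is true.
      At 8: p is true.
    So □p is true at 8.
    At 8: ◇r requires r at some successor in {0, 1, 7, 8}.
      r holds at 8, so ◇r is true at 8.

Yes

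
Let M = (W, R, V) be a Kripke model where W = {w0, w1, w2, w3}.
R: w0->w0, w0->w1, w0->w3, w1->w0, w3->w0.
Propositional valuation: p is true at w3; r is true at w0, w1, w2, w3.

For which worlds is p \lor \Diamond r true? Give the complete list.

Let φ = p \lor \Diamond r. Evaluate φ at each world:
  w0 (successors {w0, w1, w3}): φ is true.
  w1 (successors {w0}): φ is true.
  w2 (successors ∅): φ is false.
  w3 (successors {w0}): φ is true.
For instance, at w1:
  At w1: p is false, \Diamond r is true, so p \lor \Diamond r is true.
    At w1: \Diamond r requires r at some successor in {w0}.
      r holds at w0, so \Diamond r is true at w1.
Satisfying worlds: {w0, w1, w3}

w0, w1, w3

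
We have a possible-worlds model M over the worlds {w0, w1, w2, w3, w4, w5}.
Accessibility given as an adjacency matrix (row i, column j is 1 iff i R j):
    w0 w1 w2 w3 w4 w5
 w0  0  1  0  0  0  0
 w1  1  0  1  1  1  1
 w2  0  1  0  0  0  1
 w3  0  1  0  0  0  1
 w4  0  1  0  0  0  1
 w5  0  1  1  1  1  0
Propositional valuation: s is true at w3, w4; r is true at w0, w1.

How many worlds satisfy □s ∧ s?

Recall that □ψ holds at a world iff ψ holds at every accessible world, and ◇ψ holds iff ψ holds at some accessible world.
Let φ = □s ∧ s. Evaluate φ at each world:
  w0 (successors {w1}): φ is false.
  w1 (successors {w0, w2, w3, w4, w5}): φ is false.
  w2 (successors {w1, w5}): φ is false.
  w3 (successors {w1, w5}): φ is false.
  w4 (successors {w1, w5}): φ is false.
  w5 (successors {w1, w2, w3, w4}): φ is false.
For instance, at w2:
  At w2: □s is false, s is false, so □s ∧ s is false.
    At w2: □s requires s at every successor {w1, w5}.
      s fails at w1, so □s is false at w2.
Satisfying worlds: none.

0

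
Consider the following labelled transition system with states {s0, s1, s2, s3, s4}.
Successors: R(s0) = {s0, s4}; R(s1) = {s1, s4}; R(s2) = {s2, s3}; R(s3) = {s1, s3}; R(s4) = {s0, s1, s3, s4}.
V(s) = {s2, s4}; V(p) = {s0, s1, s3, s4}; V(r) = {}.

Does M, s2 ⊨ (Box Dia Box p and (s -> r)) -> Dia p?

Yes

At s2: Box Dia Box p and (s -> r) is false, Dia p is true, so (Box Dia Box p and (s -> r)) -> Dia p is true.
  At s2: Box Dia Box p is true, s -> r is false, so Box Dia Box p and (s -> r) is false.
    At s2: Box Dia Box p requires Dia Box p at every successor {s2, s3}.
      At s2: Dia Box p is true.
      At s3: Dia Box p is true.
    So Box Dia Box p is true at s2.
  At s2: Dia p requires p at some successor in {s2, s3}.
    p holds at s3, so Dia p is true at s2.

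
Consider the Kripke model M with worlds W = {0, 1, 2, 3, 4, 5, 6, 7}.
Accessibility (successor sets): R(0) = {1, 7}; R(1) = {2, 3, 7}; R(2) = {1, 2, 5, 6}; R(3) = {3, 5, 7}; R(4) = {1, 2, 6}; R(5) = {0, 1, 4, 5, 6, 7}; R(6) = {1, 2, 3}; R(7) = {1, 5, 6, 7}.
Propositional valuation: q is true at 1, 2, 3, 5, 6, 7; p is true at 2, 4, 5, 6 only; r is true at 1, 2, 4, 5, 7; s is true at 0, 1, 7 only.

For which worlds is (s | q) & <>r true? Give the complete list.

0, 1, 2, 3, 5, 6, 7

Let φ = (s | q) & <>r. Evaluate φ at each world:
  0 (successors {1, 7}): φ is true.
  1 (successors {2, 3, 7}): φ is true.
  2 (successors {1, 2, 5, 6}): φ is true.
  3 (successors {3, 5, 7}): φ is true.
  4 (successors {1, 2, 6}): φ is false.
  5 (successors {0, 1, 4, 5, 6, 7}): φ is true.
  6 (successors {1, 2, 3}): φ is true.
  7 (successors {1, 5, 6, 7}): φ is true.
For instance, at 4:
  At 4: s | q is false, <>r is true, so (s | q) & <>r is false.
    At 4: <>r requires r at some successor in {1, 2, 6}.
      r holds at 1, so <>r is true at 4.
Satisfying worlds: {0, 1, 2, 3, 5, 6, 7}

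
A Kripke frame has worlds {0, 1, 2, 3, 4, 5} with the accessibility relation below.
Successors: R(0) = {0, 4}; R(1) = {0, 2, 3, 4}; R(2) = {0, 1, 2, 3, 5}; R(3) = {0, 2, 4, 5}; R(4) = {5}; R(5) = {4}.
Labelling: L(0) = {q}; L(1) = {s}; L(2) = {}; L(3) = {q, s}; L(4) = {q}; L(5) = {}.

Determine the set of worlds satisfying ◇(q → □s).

Recall that □ψ holds at a world iff ψ holds at every accessible world, and ◇ψ holds iff ψ holds at some accessible world.
Let φ = ◇(q → □s). Evaluate φ at each world:
  0 (successors {0, 4}): φ is false.
  1 (successors {0, 2, 3, 4}): φ is true.
  2 (successors {0, 1, 2, 3, 5}): φ is true.
  3 (successors {0, 2, 4, 5}): φ is true.
  4 (successors {5}): φ is true.
  5 (successors {4}): φ is false.
For instance, at 3:
  At 3: ◇(q → □s) requires q → □s at some successor in {0, 2, 4, 5}.
    q → □s holds at 2, so ◇(q → □s) is true at 3.
      At 2: q is false, □s is false, so q → □s is true.
Satisfying worlds: {1, 2, 3, 4}

1, 2, 3, 4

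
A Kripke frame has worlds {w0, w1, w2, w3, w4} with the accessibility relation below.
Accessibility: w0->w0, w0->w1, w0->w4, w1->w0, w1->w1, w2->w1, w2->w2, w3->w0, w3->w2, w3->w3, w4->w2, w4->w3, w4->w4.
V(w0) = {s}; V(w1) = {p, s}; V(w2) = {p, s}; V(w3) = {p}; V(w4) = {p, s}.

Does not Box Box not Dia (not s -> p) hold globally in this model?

Yes

Let φ = not Box Box not Dia (not s -> p). Evaluate φ at each world:
  w0 (successors {w0, w1, w4}): φ is true.
  w1 (successors {w0, w1}): φ is true.
  w2 (successors {w1, w2}): φ is true.
  w3 (successors {w0, w2, w3}): φ is true.
  w4 (successors {w2, w3, w4}): φ is true.
For instance, at w0:
  At w0: Box Box not Dia (not s -> p) is false, so not Box Box not Dia (not s -> p) is true.
    At w0: Box Box not Dia (not s -> p) requires Box not Dia (not s -> p) at every successor {w0, w1, w4}.
      Box not Dia (not s -> p) fails at w0, so Box Box not Dia (not s -> p) is false at w0.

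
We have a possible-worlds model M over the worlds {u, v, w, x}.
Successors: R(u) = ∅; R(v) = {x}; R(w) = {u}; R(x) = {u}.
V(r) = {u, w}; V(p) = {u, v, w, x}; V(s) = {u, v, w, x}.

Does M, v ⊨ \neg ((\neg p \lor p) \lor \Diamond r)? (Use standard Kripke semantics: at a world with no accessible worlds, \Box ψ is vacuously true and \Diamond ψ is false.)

At v: (\neg p \lor p) \lor \Diamond r is true, so \neg ((\neg p \lor p) \lor \Diamond r) is false.
  At v: \neg p \lor p is true, \Diamond r is false, so (\neg p \lor p) \lor \Diamond r is true.
    At v: \Diamond r requires r at some successor in {x}.
      At x: r is false.
    So \Diamond r is false at v.

No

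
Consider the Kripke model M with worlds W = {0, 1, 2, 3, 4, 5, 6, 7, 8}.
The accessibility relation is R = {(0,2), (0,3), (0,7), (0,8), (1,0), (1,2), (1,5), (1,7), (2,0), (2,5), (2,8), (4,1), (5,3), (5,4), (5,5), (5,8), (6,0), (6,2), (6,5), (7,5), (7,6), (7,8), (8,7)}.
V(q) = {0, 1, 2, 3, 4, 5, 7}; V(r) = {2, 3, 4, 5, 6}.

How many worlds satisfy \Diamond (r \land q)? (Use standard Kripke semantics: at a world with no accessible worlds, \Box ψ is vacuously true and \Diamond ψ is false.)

6

Recall that \Diamond ψ holds at a world iff ψ holds at some accessible world.
Let φ = \Diamond (r \land q). Evaluate φ at each world:
  0 (successors {2, 3, 7, 8}): φ is true.
  1 (successors {0, 2, 5, 7}): φ is true.
  2 (successors {0, 5, 8}): φ is true.
  3 (successors ∅): φ is false.
  4 (successors {1}): φ is false.
  5 (successors {3, 4, 5, 8}): φ is true.
  6 (successors {0, 2, 5}): φ is true.
  7 (successors {5, 6, 8}): φ is true.
  8 (successors {7}): φ is false.
For instance, at 4:
  At 4: \Diamond (r \land q) requires r \land q at some successor in {1}.
    At 1: r \land q is false.
  So \Diamond (r \land q) is false at 4.
Satisfying worlds: {0, 1, 2, 5, 6, 7}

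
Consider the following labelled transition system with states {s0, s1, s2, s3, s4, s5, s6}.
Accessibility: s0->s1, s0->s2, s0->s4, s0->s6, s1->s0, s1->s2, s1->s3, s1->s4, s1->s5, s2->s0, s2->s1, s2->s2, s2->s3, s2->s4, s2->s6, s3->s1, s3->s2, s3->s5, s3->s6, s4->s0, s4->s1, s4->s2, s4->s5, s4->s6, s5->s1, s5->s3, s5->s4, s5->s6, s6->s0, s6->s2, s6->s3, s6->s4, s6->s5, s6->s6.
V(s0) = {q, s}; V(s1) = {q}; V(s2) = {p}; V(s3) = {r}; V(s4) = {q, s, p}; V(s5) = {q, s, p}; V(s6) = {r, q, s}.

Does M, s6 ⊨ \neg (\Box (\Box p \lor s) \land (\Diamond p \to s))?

Yes

At s6: \Box (\Box p \lor s) \land (\Diamond p \to s) is false, so \neg (\Box (\Box p \lor s) \land (\Diamond p \to s)) is true.
  At s6: \Box (\Box p \lor s) is false, \Diamond p \to s is true, so \Box (\Box p \lor s) \land (\Diamond p \to s) is false.
    At s6: \Box (\Box p \lor s) requires \Box p \lor s at every successor {s0, s2, s3, s4, s5, s6}.
      \Box p \lor s fails at s2, so \Box (\Box p \lor s) is false at s6.
    At s6: \Diamond p is true, s is true, so \Diamond p \to s is true.
      At s6: \Diamond p requires p at some successor in {s0, s2, s3, s4, s5, s6}.
        p holds at s2, so \Diamond p is true at s6.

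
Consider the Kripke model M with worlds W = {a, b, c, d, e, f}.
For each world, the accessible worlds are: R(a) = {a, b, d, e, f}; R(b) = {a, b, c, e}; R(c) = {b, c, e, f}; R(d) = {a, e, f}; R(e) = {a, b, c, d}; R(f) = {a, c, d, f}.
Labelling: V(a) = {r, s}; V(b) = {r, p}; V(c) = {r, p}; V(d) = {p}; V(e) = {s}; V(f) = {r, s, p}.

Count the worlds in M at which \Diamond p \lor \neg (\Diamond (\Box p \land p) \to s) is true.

Recall that \Box ψ holds at a world iff ψ holds at every accessible world, and \Diamond ψ holds iff ψ holds at some accessible world.
Let φ = \Diamond p \lor \neg (\Diamond (\Box p \land p) \to s). Evaluate φ at each world:
  a (successors {a, b, d, e, f}): φ is true.
  b (successors {a, b, c, e}): φ is true.
  c (successors {b, c, e, f}): φ is true.
  d (successors {a, e, f}): φ is true.
  e (successors {a, b, c, d}): φ is true.
  f (successors {a, c, d, f}): φ is true.
For instance, at d:
  At d: \Diamond p is true, \neg (\Diamond (\Box p \land p) \to s) is false, so \Diamond p \lor \neg (\Diamond (\Box p \land p) \to s) is true.
    At d: \Diamond p requires p at some successor in {a, e, f}.
      p holds at f, so \Diamond p is true at d.
    At d: \Diamond (\Box p \land p) \to s is true, so \neg (\Diamond (\Box p \land p) \to s) is false.
      At d: \Diamond (\Box p \land p) is false, s is false, so \Diamond (\Box p \land p) \to s is true.
Satisfying worlds: {a, b, c, d, e, f}

6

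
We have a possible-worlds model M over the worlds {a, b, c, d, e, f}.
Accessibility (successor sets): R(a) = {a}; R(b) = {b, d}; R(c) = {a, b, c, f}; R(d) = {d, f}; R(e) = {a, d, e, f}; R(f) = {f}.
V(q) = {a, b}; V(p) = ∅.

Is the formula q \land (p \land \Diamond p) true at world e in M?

No

Recall that \Diamond ψ holds at a world iff ψ holds at some accessible world.
At e: q is false, p \land \Diamond p is false, so q \land (p \land \Diamond p) is false.
  At e: p is false, \Diamond p is false, so p \land \Diamond p is false.
    At e: \Diamond p requires p at some successor in {a, d, e, f}.
      At a: p is false.
      At d: p is false.
      At e: p is false.
      At f: p is false.
    So \Diamond p is false at e.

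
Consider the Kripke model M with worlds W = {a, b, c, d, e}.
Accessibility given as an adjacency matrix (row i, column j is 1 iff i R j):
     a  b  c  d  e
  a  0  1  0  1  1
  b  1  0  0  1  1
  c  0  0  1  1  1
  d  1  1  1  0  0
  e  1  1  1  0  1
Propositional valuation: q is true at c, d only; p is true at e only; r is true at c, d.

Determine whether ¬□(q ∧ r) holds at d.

Recall that □ψ holds at a world iff ψ holds at every accessible world, and ◇ψ holds iff ψ holds at some accessible world.
At d: □(q ∧ r) is false, so ¬□(q ∧ r) is true.
  At d: □(q ∧ r) requires q ∧ r at every successor {a, b, c}.
    q ∧ r fails at a, so □(q ∧ r) is false at d.

Yes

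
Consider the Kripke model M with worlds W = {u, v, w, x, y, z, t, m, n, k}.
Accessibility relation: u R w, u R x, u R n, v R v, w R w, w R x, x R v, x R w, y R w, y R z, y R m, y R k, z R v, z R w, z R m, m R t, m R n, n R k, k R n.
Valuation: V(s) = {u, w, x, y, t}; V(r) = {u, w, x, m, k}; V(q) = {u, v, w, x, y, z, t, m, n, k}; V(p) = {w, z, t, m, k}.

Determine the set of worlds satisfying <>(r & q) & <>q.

u, w, x, y, z, n

Recall that <>ψ holds at a world iff ψ holds at some accessible world.
Let φ = <>(r & q) & <>q. Evaluate φ at each world:
  u (successors {w, x, n}): φ is true.
  v (successors {v}): φ is false.
  w (successors {w, x}): φ is true.
  x (successors {v, w}): φ is true.
  y (successors {w, z, m, k}): φ is true.
  z (successors {v, w, m}): φ is true.
  t (successors ∅): φ is false.
  m (successors {t, n}): φ is false.
  n (successors {k}): φ is true.
  k (successors {n}): φ is false.
For instance, at y:
  At y: <>(r & q) is true, <>q is true, so <>(r & q) & <>q is true.
    At y: <>(r & q) requires r & q at some successor in {w, z, m, k}.
      r & q holds at w, so <>(r & q) is true at y.
    At y: <>q requires q at some successor in {w, z, m, k}.
      q holds at w, so <>q is true at y.
Satisfying worlds: {u, w, x, y, z, n}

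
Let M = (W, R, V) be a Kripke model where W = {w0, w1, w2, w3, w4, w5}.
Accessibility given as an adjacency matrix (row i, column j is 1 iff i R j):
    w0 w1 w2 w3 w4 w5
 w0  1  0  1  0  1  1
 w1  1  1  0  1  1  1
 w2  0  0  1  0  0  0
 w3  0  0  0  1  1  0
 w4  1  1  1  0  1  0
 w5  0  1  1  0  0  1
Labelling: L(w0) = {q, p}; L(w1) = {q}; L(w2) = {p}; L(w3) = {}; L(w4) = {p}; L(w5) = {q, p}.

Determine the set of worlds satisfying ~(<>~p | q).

Recall that <>ψ holds at a world iff ψ holds at some accessible world.
Let φ = ~(<>~p | q). Evaluate φ at each world:
  w0 (successors {w0, w2, w4, w5}): φ is false.
  w1 (successors {w0, w1, w3, w4, w5}): φ is false.
  w2 (successors {w2}): φ is true.
  w3 (successors {w3, w4}): φ is false.
  w4 (successors {w0, w1, w2, w4}): φ is false.
  w5 (successors {w1, w2, w5}): φ is false.
For instance, at w2:
  At w2: <>~p | q is false, so ~(<>~p | q) is true.
    At w2: <>~p is false, q is false, so <>~p | q is false.
      At w2: <>~p requires ~p at some successor in {w2}.
        At w2: ~p is false.
      So <>~p is false at w2.
Satisfying worlds: {w2}

w2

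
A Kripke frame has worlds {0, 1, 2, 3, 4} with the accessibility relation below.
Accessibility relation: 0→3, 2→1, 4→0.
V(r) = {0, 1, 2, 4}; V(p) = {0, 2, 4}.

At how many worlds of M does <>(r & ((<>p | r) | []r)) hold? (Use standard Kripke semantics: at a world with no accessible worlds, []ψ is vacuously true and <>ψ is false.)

2

Let φ = <>(r & ((<>p | r) | []r)). Evaluate φ at each world:
  0 (successors {3}): φ is false.
  1 (successors ∅): φ is false.
  2 (successors {1}): φ is true.
  3 (successors ∅): φ is false.
  4 (successors {0}): φ is true.
For instance, at 4:
  At 4: <>(r & ((<>p | r) | []r)) requires r & ((<>p | r) | []r) at some successor in {0}.
    r & ((<>p | r) | []r) holds at 0, so <>(r & ((<>p | r) | []r)) is true at 4.
      At 0: r is true, (<>p | r) | []r is true, so r & ((<>p | r) | []r) is true.
Satisfying worlds: {2, 4}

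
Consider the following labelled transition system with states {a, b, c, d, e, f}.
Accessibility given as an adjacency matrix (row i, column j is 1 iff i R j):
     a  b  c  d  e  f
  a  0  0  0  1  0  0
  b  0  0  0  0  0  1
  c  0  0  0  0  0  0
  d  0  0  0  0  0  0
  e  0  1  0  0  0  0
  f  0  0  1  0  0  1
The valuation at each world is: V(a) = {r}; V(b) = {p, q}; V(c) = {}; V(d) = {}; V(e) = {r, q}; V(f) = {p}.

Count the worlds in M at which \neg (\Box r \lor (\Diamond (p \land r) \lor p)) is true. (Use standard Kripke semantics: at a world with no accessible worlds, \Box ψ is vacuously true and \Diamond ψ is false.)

Let φ = \neg (\Box r \lor (\Diamond (p \land r) \lor p)). Evaluate φ at each world:
  a (successors {d}): φ is true.
  b (successors {f}): φ is false.
  c (successors ∅): φ is false.
  d (successors ∅): φ is false.
  e (successors {b}): φ is true.
  f (successors {c, f}): φ is false.
For instance, at e:
  At e: \Box r \lor (\Diamond (p \land r) \lor p) is false, so \neg (\Box r \lor (\Diamond (p \land r) \lor p)) is true.
    At e: \Box r is false, \Diamond (p \land r) \lor p is false, so \Box r \lor (\Diamond (p \land r) \lor p) is false.
      At e: \Box r requires r at every successor {b}.
        r fails at b, so \Box r is false at e.
      At e: \Diamond (p \land r) is false, p is false, so \Diamond (p \land r) \lor p is false.
Satisfying worlds: {a, e}

2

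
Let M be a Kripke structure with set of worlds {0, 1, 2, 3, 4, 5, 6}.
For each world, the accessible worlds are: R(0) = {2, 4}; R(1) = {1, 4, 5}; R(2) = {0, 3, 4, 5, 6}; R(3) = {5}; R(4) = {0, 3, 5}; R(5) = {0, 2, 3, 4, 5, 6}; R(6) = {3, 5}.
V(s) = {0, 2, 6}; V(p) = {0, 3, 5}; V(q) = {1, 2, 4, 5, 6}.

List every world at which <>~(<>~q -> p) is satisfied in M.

0, 1, 2, 5

Let φ = <>~(<>~q -> p). Evaluate φ at each world:
  0 (successors {2, 4}): φ is true.
  1 (successors {1, 4, 5}): φ is true.
  2 (successors {0, 3, 4, 5, 6}): φ is true.
  3 (successors {5}): φ is false.
  4 (successors {0, 3, 5}): φ is false.
  5 (successors {0, 2, 3, 4, 5, 6}): φ is true.
  6 (successors {3, 5}): φ is false.
For instance, at 6:
  At 6: <>~(<>~q -> p) requires ~(<>~q -> p) at some successor in {3, 5}.
    At 3: ~(<>~q -> p) is false.
    At 5: ~(<>~q -> p) is false.
  So <>~(<>~q -> p) is false at 6.
Satisfying worlds: {0, 1, 2, 5}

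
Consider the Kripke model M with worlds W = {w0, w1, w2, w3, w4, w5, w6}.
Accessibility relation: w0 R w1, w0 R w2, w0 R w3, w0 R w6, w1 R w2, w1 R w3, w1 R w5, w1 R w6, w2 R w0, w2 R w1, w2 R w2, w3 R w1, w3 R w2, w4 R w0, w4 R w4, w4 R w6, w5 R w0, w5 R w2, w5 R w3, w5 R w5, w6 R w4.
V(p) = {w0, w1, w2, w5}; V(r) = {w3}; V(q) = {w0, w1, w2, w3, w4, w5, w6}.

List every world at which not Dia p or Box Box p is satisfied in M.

Let φ = not Dia p or Box Box p. Evaluate φ at each world:
  w0 (successors {w1, w2, w3, w6}): φ is false.
  w1 (successors {w2, w3, w5, w6}): φ is false.
  w2 (successors {w0, w1, w2}): φ is false.
  w3 (successors {w1, w2}): φ is false.
  w4 (successors {w0, w4, w6}): φ is false.
  w5 (successors {w0, w2, w3, w5}): φ is false.
  w6 (successors {w4}): φ is true.
For instance, at w5:
  At w5: not Dia p is false, Box Box p is false, so not Dia p or Box Box p is false.
    At w5: Dia p is true, so not Dia p is false.
      At w5: Dia p requires p at some successor in {w0, w2, w3, w5}.
        p holds at w0, so Dia p is true at w5.
    At w5: Box Box p requires Box p at every successor {w0, w2, w3, w5}.
      Box p fails at w0, so Box Box p is false at w5.
Satisfying worlds: {w6}

w6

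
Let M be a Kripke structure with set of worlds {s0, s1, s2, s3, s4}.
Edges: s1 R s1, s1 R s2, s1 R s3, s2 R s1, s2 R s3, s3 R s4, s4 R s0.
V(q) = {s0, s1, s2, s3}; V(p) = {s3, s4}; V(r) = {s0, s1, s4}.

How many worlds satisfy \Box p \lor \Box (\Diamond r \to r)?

Recall that \Box ψ holds at a world iff ψ holds at every accessible world, and \Diamond ψ holds iff ψ holds at some accessible world.
Let φ = \Box p \lor \Box (\Diamond r \to r). Evaluate φ at each world:
  s0 (successors ∅): φ is true.
  s1 (successors {s1, s2, s3}): φ is false.
  s2 (successors {s1, s3}): φ is false.
  s3 (successors {s4}): φ is true.
  s4 (successors {s0}): φ is true.
For instance, at s4:
  At s4: \Box p is false, \Box (\Diamond r \to r) is true, so \Box p \lor \Box (\Diamond r \to r) is true.
    At s4: \Box p requires p at every successor {s0}.
      p fails at s0, so \Box p is false at s4.
    At s4: \Box (\Diamond r \to r) requires \Diamond r \to r at every successor {s0}.
      At s0: \Diamond r \to r is true.
    So \Box (\Diamond r \to r) is true at s4.
Satisfying worlds: {s0, s3, s4}

3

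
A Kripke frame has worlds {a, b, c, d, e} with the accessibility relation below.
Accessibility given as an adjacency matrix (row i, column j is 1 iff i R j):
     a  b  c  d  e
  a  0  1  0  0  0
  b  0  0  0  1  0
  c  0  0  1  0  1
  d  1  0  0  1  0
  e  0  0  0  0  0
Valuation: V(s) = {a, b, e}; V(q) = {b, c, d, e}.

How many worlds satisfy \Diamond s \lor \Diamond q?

Let φ = \Diamond s \lor \Diamond q. Evaluate φ at each world:
  a (successors {b}): φ is true.
  b (successors {d}): φ is true.
  c (successors {c, e}): φ is true.
  d (successors {a, d}): φ is true.
  e (successors ∅): φ is false.
For instance, at d:
  At d: \Diamond s is true, \Diamond q is true, so \Diamond s \lor \Diamond q is true.
    At d: \Diamond s requires s at some successor in {a, d}.
      s holds at a, so \Diamond s is true at d.
    At d: \Diamond q requires q at some successor in {a, d}.
      q holds at d, so \Diamond q is true at d.
Satisfying worlds: {a, b, c, d}

4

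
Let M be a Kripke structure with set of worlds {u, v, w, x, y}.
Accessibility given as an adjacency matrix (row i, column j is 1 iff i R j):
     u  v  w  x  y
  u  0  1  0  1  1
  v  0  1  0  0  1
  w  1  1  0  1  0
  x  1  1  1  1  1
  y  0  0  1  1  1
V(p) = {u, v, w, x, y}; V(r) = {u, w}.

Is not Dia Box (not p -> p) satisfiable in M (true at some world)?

Let φ = not Dia Box (not p -> p). Evaluate φ at each world:
  u (successors {v, x, y}): φ is false.
  v (successors {v, y}): φ is false.
  w (successors {u, v, x}): φ is false.
  x (successors {u, v, w, x, y}): φ is false.
  y (successors {w, x, y}): φ is false.
For instance, at y:
  At y: Dia Box (not p -> p) is true, so not Dia Box (not p -> p) is false.
    At y: Dia Box (not p -> p) requires Box (not p -> p) at some successor in {w, x, y}.
      Box (not p -> p) holds at w, so Dia Box (not p -> p) is true at y.

No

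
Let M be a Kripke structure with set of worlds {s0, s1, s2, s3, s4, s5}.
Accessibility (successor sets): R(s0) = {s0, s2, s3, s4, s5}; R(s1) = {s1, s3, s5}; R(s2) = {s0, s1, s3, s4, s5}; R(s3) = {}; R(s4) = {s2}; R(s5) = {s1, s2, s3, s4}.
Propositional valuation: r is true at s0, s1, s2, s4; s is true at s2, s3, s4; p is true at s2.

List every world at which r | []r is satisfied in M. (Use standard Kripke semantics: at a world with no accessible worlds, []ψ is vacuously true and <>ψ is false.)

Let φ = r | []r. Evaluate φ at each world:
  s0 (successors {s0, s2, s3, s4, s5}): φ is true.
  s1 (successors {s1, s3, s5}): φ is true.
  s2 (successors {s0, s1, s3, s4, s5}): φ is true.
  s3 (successors ∅): φ is true.
  s4 (successors {s2}): φ is true.
  s5 (successors {s1, s2, s3, s4}): φ is false.
For instance, at s0:
  At s0: r is true, []r is false, so r | []r is true.
    At s0: []r requires r at every successor {s0, s2, s3, s4, s5}.
      r fails at s3, so []r is false at s0.
Satisfying worlds: {s0, s1, s2, s3, s4}

s0, s1, s2, s3, s4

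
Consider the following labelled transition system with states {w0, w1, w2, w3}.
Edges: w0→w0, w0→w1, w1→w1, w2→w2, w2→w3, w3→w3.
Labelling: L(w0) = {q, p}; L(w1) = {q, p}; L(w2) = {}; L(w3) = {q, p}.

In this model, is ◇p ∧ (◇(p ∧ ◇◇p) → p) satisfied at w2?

Recall that ◇ψ holds at a world iff ψ holds at some accessible world.
At w2: ◇p is true, ◇(p ∧ ◇◇p) → p is false, so ◇p ∧ (◇(p ∧ ◇◇p) → p) is false.
  At w2: ◇p requires p at some successor in {w2, w3}.
    p holds at w3, so ◇p is true at w2.
  At w2: ◇(p ∧ ◇◇p) is true, p is false, so ◇(p ∧ ◇◇p) → p is false.
    At w2: ◇(p ∧ ◇◇p) requires p ∧ ◇◇p at some successor in {w2, w3}.
      p ∧ ◇◇p holds at w3, so ◇(p ∧ ◇◇p) is true at w2.

No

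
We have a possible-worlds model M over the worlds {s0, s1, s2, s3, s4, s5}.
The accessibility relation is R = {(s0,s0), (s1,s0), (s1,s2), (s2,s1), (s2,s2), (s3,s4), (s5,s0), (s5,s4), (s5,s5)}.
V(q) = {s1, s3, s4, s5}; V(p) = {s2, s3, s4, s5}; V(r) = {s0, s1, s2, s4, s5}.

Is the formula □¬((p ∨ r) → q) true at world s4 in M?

At s4: no accessible worlds, so □¬((p ∨ r) → q) holds vacuously.

Yes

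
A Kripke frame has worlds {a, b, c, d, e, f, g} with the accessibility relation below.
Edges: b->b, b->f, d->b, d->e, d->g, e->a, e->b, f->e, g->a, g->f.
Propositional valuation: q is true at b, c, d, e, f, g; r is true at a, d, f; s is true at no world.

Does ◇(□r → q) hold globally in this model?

Let φ = ◇(□r → q). Evaluate φ at each world:
  a (successors ∅): φ is false.
  b (successors {b, f}): φ is true.
  c (successors ∅): φ is false.
  d (successors {b, e, g}): φ is true.
  e (successors {a, b}): φ is true.
  f (successors {e}): φ is true.
  g (successors {a, f}): φ is true.
Detail at a (counterexample):
  At a: no accessible worlds, so ◇(□r → q) is false.

No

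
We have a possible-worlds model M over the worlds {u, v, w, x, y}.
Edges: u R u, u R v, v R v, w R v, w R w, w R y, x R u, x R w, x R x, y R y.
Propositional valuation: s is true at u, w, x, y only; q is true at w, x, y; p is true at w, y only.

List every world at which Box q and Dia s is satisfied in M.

Recall that Box ψ holds at a world iff ψ holds at every accessible world, and Dia ψ holds iff ψ holds at some accessible world.
Let φ = Box q and Dia s. Evaluate φ at each world:
  u (successors {u, v}): φ is false.
  v (successors {v}): φ is false.
  w (successors {v, w, y}): φ is false.
  x (successors {u, w, x}): φ is false.
  y (successors {y}): φ is true.
For instance, at v:
  At v: Box q is false, Dia s is false, so Box q and Dia s is false.
    At v: Box q requires q at every successor {v}.
      q fails at v, so Box q is false at v.
    At v: Dia s requires s at some successor in {v}.
      At v: s is false.
    So Dia s is false at v.
Satisfying worlds: {y}

y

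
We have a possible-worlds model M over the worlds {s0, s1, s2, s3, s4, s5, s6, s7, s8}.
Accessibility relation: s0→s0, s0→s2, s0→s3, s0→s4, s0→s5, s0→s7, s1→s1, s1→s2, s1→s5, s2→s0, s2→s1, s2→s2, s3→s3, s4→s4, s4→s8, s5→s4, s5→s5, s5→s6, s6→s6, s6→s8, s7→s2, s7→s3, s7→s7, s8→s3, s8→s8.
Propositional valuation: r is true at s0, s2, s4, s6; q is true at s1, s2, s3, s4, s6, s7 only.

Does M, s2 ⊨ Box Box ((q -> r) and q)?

No

Recall that Box ψ holds at a world iff ψ holds at every accessible world, and Dia ψ holds iff ψ holds at some accessible world.
At s2: Box Box ((q -> r) and q) requires Box ((q -> r) and q) at every successor {s0, s1, s2}.
  Box ((q -> r) and q) fails at s0, so Box Box ((q -> r) and q) is false at s2.
    At s0: Box ((q -> r) and q) requires (q -> r) and q at every successor {s0, s2, s3, s4, s5, s7}.
      (q -> r) and q fails at s0, so Box ((q -> r) and q) is false at s0.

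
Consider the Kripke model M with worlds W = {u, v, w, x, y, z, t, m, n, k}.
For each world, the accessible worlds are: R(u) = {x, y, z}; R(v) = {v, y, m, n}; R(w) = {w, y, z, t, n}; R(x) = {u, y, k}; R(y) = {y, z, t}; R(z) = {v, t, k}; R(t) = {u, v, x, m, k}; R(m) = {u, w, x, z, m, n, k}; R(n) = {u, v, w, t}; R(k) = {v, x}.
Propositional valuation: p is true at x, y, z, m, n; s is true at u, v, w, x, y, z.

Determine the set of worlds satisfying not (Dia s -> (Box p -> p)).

Recall that Box ψ holds at a world iff ψ holds at every accessible world, and Dia ψ holds iff ψ holds at some accessible world.
Let φ = not (Dia s -> (Box p -> p)). Evaluate φ at each world:
  u (successors {x, y, z}): φ is true.
  v (successors {v, y, m, n}): φ is false.
  w (successors {w, y, z, t, n}): φ is false.
  x (successors {u, y, k}): φ is false.
  y (successors {y, z, t}): φ is false.
  z (successors {v, t, k}): φ is false.
  t (successors {u, v, x, m, k}): φ is false.
  m (successors {u, w, x, z, m, n, k}): φ is false.
  n (successors {u, v, w, t}): φ is false.
  k (successors {v, x}): φ is false.
For instance, at z:
  At z: Dia s -> (Box p -> p) is true, so not (Dia s -> (Box p -> p)) is false.
    At z: Dia s is true, Box p -> p is true, so Dia s -> (Box p -> p) is true.
      At z: Dia s requires s at some successor in {v, t, k}.
        s holds at v, so Dia s is true at z.
      At z: Box p is false, p is true, so Box p -> p is true.
Satisfying worlds: {u}

u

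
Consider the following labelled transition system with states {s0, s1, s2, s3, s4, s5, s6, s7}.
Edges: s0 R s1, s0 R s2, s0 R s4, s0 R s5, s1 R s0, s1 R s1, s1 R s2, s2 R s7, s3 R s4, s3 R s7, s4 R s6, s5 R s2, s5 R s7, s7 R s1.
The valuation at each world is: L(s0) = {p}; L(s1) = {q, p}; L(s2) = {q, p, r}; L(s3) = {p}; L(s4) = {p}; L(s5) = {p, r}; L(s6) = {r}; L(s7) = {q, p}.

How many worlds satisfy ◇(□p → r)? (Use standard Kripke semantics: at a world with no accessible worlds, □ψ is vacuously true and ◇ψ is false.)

5

Let φ = ◇(□p → r). Evaluate φ at each world:
  s0 (successors {s1, s2, s4, s5}): φ is true.
  s1 (successors {s0, s1, s2}): φ is true.
  s2 (successors {s7}): φ is false.
  s3 (successors {s4, s7}): φ is true.
  s4 (successors {s6}): φ is true.
  s5 (successors {s2, s7}): φ is true.
  s6 (successors ∅): φ is false.
  s7 (successors {s1}): φ is false.
For instance, at s5:
  At s5: ◇(□p → r) requires □p → r at some successor in {s2, s7}.
    □p → r holds at s2, so ◇(□p → r) is true at s5.
      At s2: □p is true, r is true, so □p → r is true.
Satisfying worlds: {s0, s1, s3, s4, s5}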